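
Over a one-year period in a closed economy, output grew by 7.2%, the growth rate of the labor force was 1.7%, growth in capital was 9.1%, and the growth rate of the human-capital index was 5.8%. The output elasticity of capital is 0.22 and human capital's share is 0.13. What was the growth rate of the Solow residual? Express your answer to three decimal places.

Labor's share = 1 − 0.22 − 0.13 = 0.65.
Capital: 0.22 × 9.1 = 2.002 pp.
The human-capital index: 0.13 × 5.8 = 0.754 pp.
The labor force: 0.65 × 1.7 = 1.105 pp.
TFP growth = 7.2 − 3.861 = 3.339%.

The Solow residual grew 3.339%.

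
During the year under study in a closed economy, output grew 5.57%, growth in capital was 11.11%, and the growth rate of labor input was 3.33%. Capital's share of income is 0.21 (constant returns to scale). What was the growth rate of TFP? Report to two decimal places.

0.61%

Labor's share = 1 − 0.21 = 0.79.
Capital: 0.21 × 11.11 = 2.3331 pp.
Labor input: 0.79 × 3.33 = 2.6307 pp.
TFP growth = 5.57 − 4.9638 = 0.6062%.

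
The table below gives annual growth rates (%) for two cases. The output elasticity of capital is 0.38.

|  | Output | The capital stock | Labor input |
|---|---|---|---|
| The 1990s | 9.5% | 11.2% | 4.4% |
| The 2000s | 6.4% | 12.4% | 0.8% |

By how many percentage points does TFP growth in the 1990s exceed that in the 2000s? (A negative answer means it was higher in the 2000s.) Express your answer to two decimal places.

1.32 percentage points

Labor's share = 1 − 0.38 = 0.62.
The 1990s: TFP = 9.5 − 4.256 − 2.728 = 2.516%.
The 2000s: TFP = 6.4 − 4.712 − 0.496 = 1.192%.
Difference = 2.516 − (1.192) = 1.324 pp.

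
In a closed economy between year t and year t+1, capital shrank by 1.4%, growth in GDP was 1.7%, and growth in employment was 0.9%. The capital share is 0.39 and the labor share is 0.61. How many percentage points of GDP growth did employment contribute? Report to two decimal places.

0.55 pp

Labor's share = 1 − 0.39 = 0.61.
Contribution = share × growth = 0.61 × 0.9 = 0.549 pp.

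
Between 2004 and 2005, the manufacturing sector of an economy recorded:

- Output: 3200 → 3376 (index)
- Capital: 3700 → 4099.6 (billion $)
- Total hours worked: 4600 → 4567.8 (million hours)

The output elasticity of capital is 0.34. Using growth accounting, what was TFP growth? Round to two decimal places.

Output growth = (3376 − 3200) / 3200 = 5.5%.
Capital growth = (4099.6 − 3700) / 3700 = 10.8%.
Total hours worked growth = (4567.8 − 4600) / 4600 = -0.7%.
Labor's share = 1 − 0.34 = 0.66.
Capital: 0.34 × 10.8 = 3.672 pp.
Total hours worked: 0.66 × (-0.7) = -0.462 pp.
TFP growth = 5.5 − 3.21 = 2.29%.

TFP grew 2.29%.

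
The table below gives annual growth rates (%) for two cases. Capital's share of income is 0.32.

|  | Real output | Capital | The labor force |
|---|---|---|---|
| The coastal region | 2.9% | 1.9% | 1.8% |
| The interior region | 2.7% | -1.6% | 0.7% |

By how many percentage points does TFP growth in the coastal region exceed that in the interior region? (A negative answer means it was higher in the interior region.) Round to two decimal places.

-1.67 percentage points

Labor's share = 1 − 0.32 = 0.68.
The coastal region: TFP = 2.9 − 0.608 − 1.224 = 1.068%.
The interior region: TFP = 2.7 + 0.512 − 0.476 = 2.736%.
Difference = 1.068 − (2.736) = -1.668 pp.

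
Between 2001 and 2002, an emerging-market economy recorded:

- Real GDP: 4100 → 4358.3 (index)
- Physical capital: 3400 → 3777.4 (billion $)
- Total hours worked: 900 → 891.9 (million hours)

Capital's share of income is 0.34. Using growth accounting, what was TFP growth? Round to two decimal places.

Real GDP growth = (4358.3 − 4100) / 4100 = 6.3%.
Physical capital growth = (3777.4 − 3400) / 3400 = 11.1%.
Total hours worked growth = (891.9 − 900) / 900 = -0.9%.
Labor's share = 1 − 0.34 = 0.66.
Physical capital: 0.34 × 11.1 = 3.774 pp.
Total hours worked: 0.66 × (-0.9) = -0.594 pp.
TFP growth = 6.3 − 3.18 = 3.12%.

TFP grew 3.12%.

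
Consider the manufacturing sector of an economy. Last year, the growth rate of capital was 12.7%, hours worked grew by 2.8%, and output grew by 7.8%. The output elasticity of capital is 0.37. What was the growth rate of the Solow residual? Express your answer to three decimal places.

1.337%

Labor's share = 1 − 0.37 = 0.63.
Capital: 0.37 × 12.7 = 4.699 pp.
Hours worked: 0.63 × 2.8 = 1.764 pp.
TFP growth = 7.8 − 6.463 = 1.337%.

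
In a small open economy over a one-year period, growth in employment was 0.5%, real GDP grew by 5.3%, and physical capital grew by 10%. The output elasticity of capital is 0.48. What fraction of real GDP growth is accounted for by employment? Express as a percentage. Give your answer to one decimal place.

4.9%

Labor's share = 1 − 0.48 = 0.52.
Employment contributed 0.52 × 0.5 = 0.26 pp.
Share of growth = 0.26 / 5.3 × 100 = 4.906%.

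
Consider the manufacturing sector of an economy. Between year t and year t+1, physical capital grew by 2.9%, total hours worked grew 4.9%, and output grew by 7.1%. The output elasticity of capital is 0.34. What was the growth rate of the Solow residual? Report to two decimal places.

Labor's share = 1 − 0.34 = 0.66.
Physical capital: 0.34 × 2.9 = 0.986 pp.
Total hours worked: 0.66 × 4.9 = 3.234 pp.
TFP growth = 7.1 − 4.22 = 2.88%.

2.88%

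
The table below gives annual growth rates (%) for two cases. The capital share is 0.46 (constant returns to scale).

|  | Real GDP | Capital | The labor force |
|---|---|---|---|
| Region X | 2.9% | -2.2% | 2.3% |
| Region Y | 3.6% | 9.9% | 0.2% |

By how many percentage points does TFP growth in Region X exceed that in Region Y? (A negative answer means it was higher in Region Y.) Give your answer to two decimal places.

3.73 percentage points

Labor's share = 1 − 0.46 = 0.54.
Region X: TFP = 2.9 + 1.012 − 1.242 = 2.67%.
Region Y: TFP = 3.6 − 4.554 − 0.108 = -1.062%.
Difference = 2.67 − (-1.062) = 3.732 pp.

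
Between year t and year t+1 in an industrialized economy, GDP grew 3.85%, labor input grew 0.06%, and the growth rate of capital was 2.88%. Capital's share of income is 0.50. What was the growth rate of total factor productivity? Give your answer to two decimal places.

Total factor productivity grew 2.38%.

Labor's share = 1 − 0.5 = 0.5.
Capital: 0.5 × 2.88 = 1.44 pp.
Labor input: 0.5 × 0.06 = 0.03 pp.
TFP growth = 3.85 − 1.47 = 2.38%.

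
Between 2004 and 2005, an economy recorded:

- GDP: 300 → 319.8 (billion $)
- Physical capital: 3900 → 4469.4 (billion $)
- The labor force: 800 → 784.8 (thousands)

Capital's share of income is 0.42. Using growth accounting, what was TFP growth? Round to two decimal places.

1.57%

GDP growth = (319.8 − 300) / 300 = 6.6%.
Physical capital growth = (4469.4 − 3900) / 3900 = 14.6%.
The labor force growth = (784.8 − 800) / 800 = -1.9%.
Labor's share = 1 − 0.42 = 0.58.
Physical capital: 0.42 × 14.6 = 6.132 pp.
The labor force: 0.58 × (-1.9) = -1.102 pp.
TFP growth = 6.6 − 5.03 = 1.57%.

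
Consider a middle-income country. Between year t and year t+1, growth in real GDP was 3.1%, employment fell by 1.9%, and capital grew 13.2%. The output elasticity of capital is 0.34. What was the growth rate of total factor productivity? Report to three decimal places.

Labor's share = 1 − 0.34 = 0.66.
Capital: 0.34 × 13.2 = 4.488 pp.
Employment: 0.66 × (-1.9) = -1.254 pp.
TFP growth = 3.1 − 3.234 = -0.134%.

-0.134%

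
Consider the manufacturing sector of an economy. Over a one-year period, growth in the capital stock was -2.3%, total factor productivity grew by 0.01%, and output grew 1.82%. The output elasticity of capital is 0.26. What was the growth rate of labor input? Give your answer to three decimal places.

3.254%

Labor's share = 1 − 0.26 = 0.74.
gY = gA + 0.26×(-2.3) + 0.74×g.
0.74×g = 1.82 − 0.01 + 0.598 = 2.408.
g = 2.408 / 0.74 = 3.25405%.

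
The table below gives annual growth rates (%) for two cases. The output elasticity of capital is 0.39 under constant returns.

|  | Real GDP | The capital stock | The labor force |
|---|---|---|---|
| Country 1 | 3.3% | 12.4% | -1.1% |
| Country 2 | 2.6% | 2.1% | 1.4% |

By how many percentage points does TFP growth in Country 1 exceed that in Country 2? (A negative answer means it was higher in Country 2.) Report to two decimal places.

Labor's share = 1 − 0.39 = 0.61.
Country 1: TFP = 3.3 − 4.836 + 0.671 = -0.865%.
Country 2: TFP = 2.6 − 0.819 − 0.854 = 0.927%.
Difference = -0.865 − (0.927) = -1.792 pp.

-1.79 percentage points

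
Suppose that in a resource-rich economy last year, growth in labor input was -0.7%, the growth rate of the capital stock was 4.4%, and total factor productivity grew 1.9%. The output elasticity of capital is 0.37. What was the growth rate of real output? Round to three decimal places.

Labor's share = 1 − 0.37 = 0.63.
The capital stock: 0.37 × 4.4 = 1.628 pp.
Labor input: 0.63 × (-0.7) = -0.441 pp.
Output growth = 1.9 + 1.187 = 3.087%.

3.087%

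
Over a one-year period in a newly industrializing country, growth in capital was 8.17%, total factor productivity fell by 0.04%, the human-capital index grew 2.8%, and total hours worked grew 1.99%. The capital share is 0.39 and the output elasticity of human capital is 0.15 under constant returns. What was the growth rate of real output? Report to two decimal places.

Labor's share = 1 − 0.39 − 0.15 = 0.46.
Capital: 0.39 × 8.17 = 3.1863 pp.
The human-capital index: 0.15 × 2.8 = 0.42 pp.
Total hours worked: 0.46 × 1.99 = 0.9154 pp.
Output growth = -0.04 + 4.5217 = 4.4817%.

Real output growth was 4.48%.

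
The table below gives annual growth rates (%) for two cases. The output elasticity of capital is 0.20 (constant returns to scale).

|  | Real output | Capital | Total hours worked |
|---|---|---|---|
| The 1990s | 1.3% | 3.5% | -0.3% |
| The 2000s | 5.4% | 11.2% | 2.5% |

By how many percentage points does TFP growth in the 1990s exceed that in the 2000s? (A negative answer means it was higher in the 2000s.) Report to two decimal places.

Labor's share = 1 − 0.2 = 0.8.
The 1990s: TFP = 1.3 − 0.7 + 0.24 = 0.84%.
The 2000s: TFP = 5.4 − 2.24 − 2 = 1.16%.
Difference = 0.84 − (1.16) = -0.32 pp.

-0.32 percentage points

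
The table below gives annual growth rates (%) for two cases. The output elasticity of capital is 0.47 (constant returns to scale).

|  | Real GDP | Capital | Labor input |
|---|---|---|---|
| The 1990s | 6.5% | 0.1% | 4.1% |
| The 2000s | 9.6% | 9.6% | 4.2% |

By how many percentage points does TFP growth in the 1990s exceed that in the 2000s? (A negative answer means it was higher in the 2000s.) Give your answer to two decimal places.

Labor's share = 1 − 0.47 = 0.53.
The 1990s: TFP = 6.5 − 0.047 − 2.173 = 4.28%.
The 2000s: TFP = 9.6 − 4.512 − 2.226 = 2.862%.
Difference = 4.28 − (2.862) = 1.418 pp.

1.42 percentage points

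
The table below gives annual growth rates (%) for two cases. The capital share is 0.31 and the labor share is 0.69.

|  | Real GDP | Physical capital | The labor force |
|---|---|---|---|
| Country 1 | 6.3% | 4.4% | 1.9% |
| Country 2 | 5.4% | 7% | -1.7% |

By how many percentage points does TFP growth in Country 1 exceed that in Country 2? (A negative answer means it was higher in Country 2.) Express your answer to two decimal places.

Labor's share = 1 − 0.31 = 0.69.
Country 1: TFP = 6.3 − 1.364 − 1.311 = 3.625%.
Country 2: TFP = 5.4 − 2.17 + 1.173 = 4.403%.
Difference = 3.625 − (4.403) = -0.778 pp.

-0.78 percentage points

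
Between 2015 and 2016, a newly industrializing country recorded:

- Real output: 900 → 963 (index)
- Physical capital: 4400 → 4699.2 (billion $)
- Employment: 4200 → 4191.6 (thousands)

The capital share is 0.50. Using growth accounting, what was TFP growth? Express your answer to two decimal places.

Real output growth = (963 − 900) / 900 = 7%.
Physical capital growth = (4699.2 − 4400) / 4400 = 6.8%.
Employment growth = (4191.6 − 4200) / 4200 = -0.2%.
Labor's share = 1 − 0.5 = 0.5.
Physical capital: 0.5 × 6.8 = 3.4 pp.
Employment: 0.5 × (-0.2) = -0.1 pp.
TFP growth = 7 − 3.3 = 3.7%.

TFP grew 3.70%.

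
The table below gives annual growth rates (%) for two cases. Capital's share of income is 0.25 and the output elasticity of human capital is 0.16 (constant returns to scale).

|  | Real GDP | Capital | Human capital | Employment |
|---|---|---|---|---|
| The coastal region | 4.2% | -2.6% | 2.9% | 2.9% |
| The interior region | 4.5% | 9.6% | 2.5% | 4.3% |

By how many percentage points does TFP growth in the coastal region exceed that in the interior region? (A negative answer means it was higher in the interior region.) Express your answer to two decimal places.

Labor's share = 1 − 0.25 − 0.16 = 0.59.
The coastal region: TFP = 4.2 + 0.65 − 0.464 − 1.711 = 2.675%.
The interior region: TFP = 4.5 − 2.4 − 0.4 − 2.537 = -0.837%.
Difference = 2.675 − (-0.837) = 3.512 pp.

3.51 percentage points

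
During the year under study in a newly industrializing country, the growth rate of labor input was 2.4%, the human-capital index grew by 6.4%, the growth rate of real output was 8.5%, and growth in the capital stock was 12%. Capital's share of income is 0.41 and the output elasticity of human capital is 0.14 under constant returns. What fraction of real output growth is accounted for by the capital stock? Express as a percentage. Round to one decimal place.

The capital stock accounted for 57.9% of growth.

The capital stock contributed 0.41 × 12 = 4.92 pp.
Share of growth = 4.92 / 8.5 × 100 = 57.882%.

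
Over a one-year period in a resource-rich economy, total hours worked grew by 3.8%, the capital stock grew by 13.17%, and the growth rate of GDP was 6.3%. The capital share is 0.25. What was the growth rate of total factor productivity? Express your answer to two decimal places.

Labor's share = 1 − 0.25 = 0.75.
The capital stock: 0.25 × 13.17 = 3.2925 pp.
Total hours worked: 0.75 × 3.8 = 2.85 pp.
TFP growth = 6.3 − 6.1425 = 0.1575%.

Total factor productivity grew 0.16%.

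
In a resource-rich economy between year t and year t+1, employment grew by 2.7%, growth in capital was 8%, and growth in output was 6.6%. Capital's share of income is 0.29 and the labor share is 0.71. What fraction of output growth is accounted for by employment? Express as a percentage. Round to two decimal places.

Labor's share = 1 − 0.29 = 0.71.
Employment contributed 0.71 × 2.7 = 1.917 pp.
Share of growth = 1.917 / 6.6 × 100 = 29.0455%.

29.05%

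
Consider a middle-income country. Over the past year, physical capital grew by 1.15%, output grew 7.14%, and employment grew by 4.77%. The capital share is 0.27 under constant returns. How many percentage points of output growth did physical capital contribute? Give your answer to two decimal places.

0.31 pp

Contribution = share × growth = 0.27 × 1.15 = 0.3105 pp.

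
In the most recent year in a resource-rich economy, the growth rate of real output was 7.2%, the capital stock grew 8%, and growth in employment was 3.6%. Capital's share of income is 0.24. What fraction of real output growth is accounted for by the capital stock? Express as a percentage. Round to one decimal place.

The capital stock contributed 0.24 × 8 = 1.92 pp.
Share of growth = 1.92 / 7.2 × 100 = 26.667%.

26.7%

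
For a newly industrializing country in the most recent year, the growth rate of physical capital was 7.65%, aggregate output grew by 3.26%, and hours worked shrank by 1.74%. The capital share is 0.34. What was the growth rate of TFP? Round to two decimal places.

Labor's share = 1 − 0.34 = 0.66.
Physical capital: 0.34 × 7.65 = 2.601 pp.
Hours worked: 0.66 × (-1.74) = -1.1484 pp.
TFP growth = 3.26 − 1.4526 = 1.8074%.

1.81%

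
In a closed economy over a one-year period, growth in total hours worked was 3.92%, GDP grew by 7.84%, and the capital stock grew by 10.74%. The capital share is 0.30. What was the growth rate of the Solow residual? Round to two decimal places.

Labor's share = 1 − 0.3 = 0.7.
The capital stock: 0.3 × 10.74 = 3.222 pp.
Total hours worked: 0.7 × 3.92 = 2.744 pp.
TFP growth = 7.84 − 5.966 = 1.874%.

1.87%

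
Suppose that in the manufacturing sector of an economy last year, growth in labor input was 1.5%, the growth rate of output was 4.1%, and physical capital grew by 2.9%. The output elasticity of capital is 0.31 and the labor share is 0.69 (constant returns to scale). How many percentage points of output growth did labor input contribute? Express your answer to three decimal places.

Labor's share = 1 − 0.31 = 0.69.
Contribution = share × growth = 0.69 × 1.5 = 1.035 pp.

1.035 pp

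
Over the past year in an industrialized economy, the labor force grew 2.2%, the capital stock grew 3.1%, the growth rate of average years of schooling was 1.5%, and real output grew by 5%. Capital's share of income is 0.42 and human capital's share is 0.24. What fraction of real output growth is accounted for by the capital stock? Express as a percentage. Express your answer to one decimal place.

26.0%

The capital stock contributed 0.42 × 3.1 = 1.302 pp.
Share of growth = 1.302 / 5 × 100 = 26.04%.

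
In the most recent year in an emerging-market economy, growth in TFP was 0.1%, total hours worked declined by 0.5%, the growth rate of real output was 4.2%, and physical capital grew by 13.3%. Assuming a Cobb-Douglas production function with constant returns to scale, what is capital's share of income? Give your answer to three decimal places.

gY = gA + α·gK + (1−α)·gL, so gY − gA − gL = α(gK − gL).
4.2 − 0.1 + 0.5 = α × (13.3 − (-0.5)).
4.6 = 13.8 α, so α = 0.33333.

α = 0.333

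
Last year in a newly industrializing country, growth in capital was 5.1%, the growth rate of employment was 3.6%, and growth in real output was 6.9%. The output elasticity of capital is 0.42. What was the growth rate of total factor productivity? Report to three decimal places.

Labor's share = 1 − 0.42 = 0.58.
Capital: 0.42 × 5.1 = 2.142 pp.
Employment: 0.58 × 3.6 = 2.088 pp.
TFP growth = 6.9 − 4.23 = 2.67%.

2.670%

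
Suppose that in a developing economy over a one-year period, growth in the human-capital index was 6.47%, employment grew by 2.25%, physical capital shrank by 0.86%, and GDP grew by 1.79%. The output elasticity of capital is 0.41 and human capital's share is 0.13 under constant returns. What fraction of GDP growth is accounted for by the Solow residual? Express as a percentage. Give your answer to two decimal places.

Labor's share = 1 − 0.41 − 0.13 = 0.46.
Physical capital: 0.41 × (-0.86) = -0.3526 pp.
The human-capital index: 0.13 × 6.47 = 0.8411 pp.
Employment: 0.46 × 2.25 = 1.035 pp.
TFP growth = 1.79 − 1.5235 = 0.2665%.
TFP share of growth = 0.2665 / 1.79 × 100 = 14.8883%.

The Solow residual accounted for 14.89% of growth.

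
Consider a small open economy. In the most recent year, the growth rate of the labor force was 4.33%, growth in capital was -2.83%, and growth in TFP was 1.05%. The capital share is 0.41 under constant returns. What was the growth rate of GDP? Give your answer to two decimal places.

GDP growth was 2.44%.

Labor's share = 1 − 0.41 = 0.59.
Capital: 0.41 × (-2.83) = -1.1603 pp.
The labor force: 0.59 × 4.33 = 2.5547 pp.
Output growth = 1.05 + 1.3944 = 2.4444%.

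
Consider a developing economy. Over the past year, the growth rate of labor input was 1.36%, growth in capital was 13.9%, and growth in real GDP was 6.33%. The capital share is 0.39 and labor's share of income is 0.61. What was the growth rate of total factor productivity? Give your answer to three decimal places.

0.079%

Labor's share = 1 − 0.39 = 0.61.
Capital: 0.39 × 13.9 = 5.421 pp.
Labor input: 0.61 × 1.36 = 0.8296 pp.
TFP growth = 6.33 − 6.2506 = 0.0794%.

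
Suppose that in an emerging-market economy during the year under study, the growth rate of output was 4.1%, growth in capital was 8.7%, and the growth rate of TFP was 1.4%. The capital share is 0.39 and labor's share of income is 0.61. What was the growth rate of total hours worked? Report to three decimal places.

-1.136%

Labor's share = 1 − 0.39 = 0.61.
gY = gA + 0.39×8.7 + 0.61×g.
0.61×g = 4.1 − 1.4 − 3.393 = -0.693.
g = -0.693 / 0.61 = -1.13607%.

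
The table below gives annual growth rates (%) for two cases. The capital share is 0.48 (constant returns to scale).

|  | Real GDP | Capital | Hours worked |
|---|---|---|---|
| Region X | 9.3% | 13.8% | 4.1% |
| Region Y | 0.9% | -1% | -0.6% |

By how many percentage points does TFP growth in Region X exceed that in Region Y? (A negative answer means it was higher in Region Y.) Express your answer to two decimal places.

Labor's share = 1 − 0.48 = 0.52.
Region X: TFP = 9.3 − 6.624 − 2.132 = 0.544%.
Region Y: TFP = 0.9 + 0.48 + 0.312 = 1.692%.
Difference = 0.544 − (1.692) = -1.148 pp.

-1.15 percentage points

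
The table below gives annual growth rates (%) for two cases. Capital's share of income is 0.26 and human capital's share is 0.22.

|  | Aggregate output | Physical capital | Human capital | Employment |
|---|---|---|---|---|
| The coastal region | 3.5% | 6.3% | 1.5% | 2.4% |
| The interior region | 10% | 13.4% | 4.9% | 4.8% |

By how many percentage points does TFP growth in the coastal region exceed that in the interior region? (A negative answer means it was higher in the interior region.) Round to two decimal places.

-2.66 percentage points

Labor's share = 1 − 0.26 − 0.22 = 0.52.
The coastal region: TFP = 3.5 − 1.638 − 0.33 − 1.248 = 0.284%.
The interior region: TFP = 10 − 3.484 − 1.078 − 2.496 = 2.942%.
Difference = 0.284 − (2.942) = -2.658 pp.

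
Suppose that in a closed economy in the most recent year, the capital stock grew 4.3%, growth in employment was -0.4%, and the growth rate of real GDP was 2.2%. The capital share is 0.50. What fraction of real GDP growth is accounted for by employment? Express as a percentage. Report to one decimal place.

Employment accounted for -9.1% of growth.

Labor's share = 1 − 0.5 = 0.5.
Employment contributed 0.5 × (-0.4) = -0.2 pp.
Share of growth = -0.2 / 2.2 × 100 = -9.091%.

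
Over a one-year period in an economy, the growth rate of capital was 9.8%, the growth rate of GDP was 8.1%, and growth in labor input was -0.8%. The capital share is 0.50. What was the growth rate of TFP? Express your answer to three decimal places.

3.600%

Labor's share = 1 − 0.5 = 0.5.
Capital: 0.5 × 9.8 = 4.9 pp.
Labor input: 0.5 × (-0.8) = -0.4 pp.
TFP growth = 8.1 − 4.5 = 3.6%.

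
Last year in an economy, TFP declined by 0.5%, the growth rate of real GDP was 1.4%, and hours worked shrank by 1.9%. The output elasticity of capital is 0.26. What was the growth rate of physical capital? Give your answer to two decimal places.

Labor's share = 1 − 0.26 = 0.74.
gY = gA + 0.74×(-1.9) + 0.26×g.
0.26×g = 1.4 + 0.5 + 1.406 = 3.306.
g = 3.306 / 0.26 = 12.7154%.

12.72%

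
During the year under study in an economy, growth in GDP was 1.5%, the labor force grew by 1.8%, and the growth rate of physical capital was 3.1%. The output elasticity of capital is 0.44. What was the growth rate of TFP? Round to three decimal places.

Labor's share = 1 − 0.44 = 0.56.
Physical capital: 0.44 × 3.1 = 1.364 pp.
The labor force: 0.56 × 1.8 = 1.008 pp.
TFP growth = 1.5 − 2.372 = -0.872%.

-0.872%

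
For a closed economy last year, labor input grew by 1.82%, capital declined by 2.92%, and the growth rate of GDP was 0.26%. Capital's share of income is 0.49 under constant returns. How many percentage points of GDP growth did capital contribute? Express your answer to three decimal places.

Contribution = share × growth = 0.49 × (-2.92) = -1.4308 pp.

-1.431 pp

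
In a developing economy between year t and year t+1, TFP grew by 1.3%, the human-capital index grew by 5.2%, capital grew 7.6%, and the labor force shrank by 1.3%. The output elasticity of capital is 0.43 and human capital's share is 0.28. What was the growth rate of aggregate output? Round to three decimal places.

Labor's share = 1 − 0.43 − 0.28 = 0.29.
Capital: 0.43 × 7.6 = 3.268 pp.
The human-capital index: 0.28 × 5.2 = 1.456 pp.
The labor force: 0.29 × (-1.3) = -0.377 pp.
Output growth = 1.3 + 4.347 = 5.647%.

Aggregate output grew 5.647%.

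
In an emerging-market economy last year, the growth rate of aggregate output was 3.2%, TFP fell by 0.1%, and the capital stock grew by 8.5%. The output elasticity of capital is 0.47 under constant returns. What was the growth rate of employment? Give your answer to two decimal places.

-1.31%

Labor's share = 1 − 0.47 = 0.53.
gY = gA + 0.47×8.5 + 0.53×g.
0.53×g = 3.2 + 0.1 − 3.995 = -0.695.
g = -0.695 / 0.53 = -1.3113%.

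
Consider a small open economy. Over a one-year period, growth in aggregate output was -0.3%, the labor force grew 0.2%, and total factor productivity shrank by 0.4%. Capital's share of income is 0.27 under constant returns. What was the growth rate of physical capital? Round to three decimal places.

Labor's share = 1 − 0.27 = 0.73.
gY = gA + 0.73×0.2 + 0.27×g.
0.27×g = -0.3 + 0.4 − 0.146 = -0.046.
g = -0.046 / 0.27 = -0.17037%.

-0.170%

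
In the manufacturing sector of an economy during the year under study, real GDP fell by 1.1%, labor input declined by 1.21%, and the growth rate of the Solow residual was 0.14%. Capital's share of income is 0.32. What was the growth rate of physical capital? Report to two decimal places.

-1.30%

Labor's share = 1 − 0.32 = 0.68.
gY = gA + 0.68×(-1.21) + 0.32×g.
0.32×g = -1.1 − 0.14 + 0.8228 = -0.4172.
g = -0.4172 / 0.32 = -1.3038%.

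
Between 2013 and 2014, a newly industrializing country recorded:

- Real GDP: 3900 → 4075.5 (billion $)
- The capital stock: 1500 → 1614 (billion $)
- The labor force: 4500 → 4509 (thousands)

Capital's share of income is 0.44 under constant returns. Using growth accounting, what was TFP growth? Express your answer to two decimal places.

1.04%

Real GDP growth = (4075.5 − 3900) / 3900 = 4.5%.
The capital stock growth = (1614 − 1500) / 1500 = 7.6%.
The labor force growth = (4509 − 4500) / 4500 = 0.2%.
Labor's share = 1 − 0.44 = 0.56.
The capital stock: 0.44 × 7.6 = 3.344 pp.
The labor force: 0.56 × 0.2 = 0.112 pp.
TFP growth = 4.5 − 3.456 = 1.044%.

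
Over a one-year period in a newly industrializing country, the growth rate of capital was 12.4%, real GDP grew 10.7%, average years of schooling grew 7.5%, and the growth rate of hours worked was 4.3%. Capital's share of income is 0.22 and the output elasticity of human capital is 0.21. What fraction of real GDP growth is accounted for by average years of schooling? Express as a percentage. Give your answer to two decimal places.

14.72%

Average years of schooling contributed 0.21 × 7.5 = 1.575 pp.
Share of growth = 1.575 / 10.7 × 100 = 14.7196%.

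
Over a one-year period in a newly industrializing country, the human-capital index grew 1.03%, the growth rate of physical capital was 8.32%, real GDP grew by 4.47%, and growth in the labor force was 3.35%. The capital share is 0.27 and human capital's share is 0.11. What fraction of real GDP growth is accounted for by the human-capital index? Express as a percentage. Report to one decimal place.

The human-capital index contributed 0.11 × 1.03 = 0.1133 pp.
Share of growth = 0.1133 / 4.47 × 100 = 2.535%.

2.5%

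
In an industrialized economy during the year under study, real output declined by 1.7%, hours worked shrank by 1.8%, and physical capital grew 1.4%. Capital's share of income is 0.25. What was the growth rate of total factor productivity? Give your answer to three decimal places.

Labor's share = 1 − 0.25 = 0.75.
Physical capital: 0.25 × 1.4 = 0.35 pp.
Hours worked: 0.75 × (-1.8) = -1.35 pp.
TFP growth = -1.7 + 1 = -0.7%.

-0.700%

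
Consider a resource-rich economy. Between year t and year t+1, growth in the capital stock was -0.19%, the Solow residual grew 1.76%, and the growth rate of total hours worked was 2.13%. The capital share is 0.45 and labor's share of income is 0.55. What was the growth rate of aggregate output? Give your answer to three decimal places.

Labor's share = 1 − 0.45 = 0.55.
The capital stock: 0.45 × (-0.19) = -0.0855 pp.
Total hours worked: 0.55 × 2.13 = 1.1715 pp.
Output growth = 1.76 + 1.086 = 2.846%.

Aggregate output grew 2.846%.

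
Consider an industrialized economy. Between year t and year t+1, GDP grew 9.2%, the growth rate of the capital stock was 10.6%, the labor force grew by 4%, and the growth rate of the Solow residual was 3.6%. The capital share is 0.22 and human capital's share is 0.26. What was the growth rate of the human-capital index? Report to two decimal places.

4.57%

Labor's share = 1 − 0.22 − 0.26 = 0.52.
gY = gA + 0.22×10.6 + 0.52×4 + 0.26×g.
0.26×g = 9.2 − 3.6 − 4.412 = 1.188.
g = 1.188 / 0.26 = 4.5692%.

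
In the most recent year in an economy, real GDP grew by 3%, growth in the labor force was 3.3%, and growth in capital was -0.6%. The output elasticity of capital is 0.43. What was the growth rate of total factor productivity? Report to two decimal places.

1.38%

Labor's share = 1 − 0.43 = 0.57.
Capital: 0.43 × (-0.6) = -0.258 pp.
The labor force: 0.57 × 3.3 = 1.881 pp.
TFP growth = 3 − 1.623 = 1.377%.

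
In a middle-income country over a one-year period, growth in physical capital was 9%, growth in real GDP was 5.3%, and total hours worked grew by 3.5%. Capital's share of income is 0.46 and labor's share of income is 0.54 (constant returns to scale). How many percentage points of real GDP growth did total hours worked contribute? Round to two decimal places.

1.89 pp

Labor's share = 1 − 0.46 = 0.54.
Contribution = share × growth = 0.54 × 3.5 = 1.89 pp.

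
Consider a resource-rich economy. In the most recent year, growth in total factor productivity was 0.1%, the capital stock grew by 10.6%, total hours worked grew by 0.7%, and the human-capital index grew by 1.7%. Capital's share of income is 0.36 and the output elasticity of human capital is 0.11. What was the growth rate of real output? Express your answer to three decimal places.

4.474%

Labor's share = 1 − 0.36 − 0.11 = 0.53.
The capital stock: 0.36 × 10.6 = 3.816 pp.
The human-capital index: 0.11 × 1.7 = 0.187 pp.
Total hours worked: 0.53 × 0.7 = 0.371 pp.
Output growth = 0.1 + 4.374 = 4.474%.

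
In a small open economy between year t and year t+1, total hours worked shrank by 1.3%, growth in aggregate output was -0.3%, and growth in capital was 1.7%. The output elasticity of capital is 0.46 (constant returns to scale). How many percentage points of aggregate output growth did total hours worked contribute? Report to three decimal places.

Labor's share = 1 − 0.46 = 0.54.
Contribution = share × growth = 0.54 × (-1.3) = -0.702 pp.

-0.702 percentage points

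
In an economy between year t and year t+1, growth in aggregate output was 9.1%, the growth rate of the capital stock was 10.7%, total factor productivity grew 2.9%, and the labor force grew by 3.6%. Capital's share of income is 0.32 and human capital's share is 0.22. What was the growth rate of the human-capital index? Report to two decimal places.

Labor's share = 1 − 0.32 − 0.22 = 0.46.
gY = gA + 0.32×10.7 + 0.46×3.6 + 0.22×g.
0.22×g = 9.1 − 2.9 − 5.08 = 1.12.
g = 1.12 / 0.22 = 5.0909%.

The human-capital index growth was 5.09%.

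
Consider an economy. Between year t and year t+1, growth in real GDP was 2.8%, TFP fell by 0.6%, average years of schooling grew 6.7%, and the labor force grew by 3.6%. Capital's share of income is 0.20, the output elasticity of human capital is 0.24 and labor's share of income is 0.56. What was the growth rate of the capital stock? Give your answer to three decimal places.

Labor's share = 1 − 0.2 − 0.24 = 0.56.
gY = gA + 0.24×6.7 + 0.56×3.6 + 0.2×g.
0.2×g = 2.8 + 0.6 − 3.624 = -0.224.
g = -0.224 / 0.2 = -1.12%.

-1.120%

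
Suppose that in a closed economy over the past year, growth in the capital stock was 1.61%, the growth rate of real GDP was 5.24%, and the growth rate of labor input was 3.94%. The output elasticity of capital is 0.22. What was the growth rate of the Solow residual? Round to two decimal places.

Labor's share = 1 − 0.22 = 0.78.
The capital stock: 0.22 × 1.61 = 0.3542 pp.
Labor input: 0.78 × 3.94 = 3.0732 pp.
TFP growth = 5.24 − 3.4274 = 1.8126%.

The Solow residual grew 1.81%.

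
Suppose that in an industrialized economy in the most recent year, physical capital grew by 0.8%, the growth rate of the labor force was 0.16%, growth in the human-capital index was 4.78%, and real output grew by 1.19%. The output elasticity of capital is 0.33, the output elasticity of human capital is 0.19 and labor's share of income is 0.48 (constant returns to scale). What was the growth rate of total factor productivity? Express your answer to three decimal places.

Labor's share = 1 − 0.33 − 0.19 = 0.48.
Physical capital: 0.33 × 0.8 = 0.264 pp.
The human-capital index: 0.19 × 4.78 = 0.9082 pp.
The labor force: 0.48 × 0.16 = 0.0768 pp.
TFP growth = 1.19 − 1.249 = -0.059%.

-0.059%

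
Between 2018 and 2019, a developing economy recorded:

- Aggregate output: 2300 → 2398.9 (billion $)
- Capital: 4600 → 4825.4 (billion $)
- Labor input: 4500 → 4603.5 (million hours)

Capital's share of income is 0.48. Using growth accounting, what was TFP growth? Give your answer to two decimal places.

0.75%

Aggregate output growth = (2398.9 − 2300) / 2300 = 4.3%.
Capital growth = (4825.4 − 4600) / 4600 = 4.9%.
Labor input growth = (4603.5 − 4500) / 4500 = 2.3%.
Labor's share = 1 − 0.48 = 0.52.
Capital: 0.48 × 4.9 = 2.352 pp.
Labor input: 0.52 × 2.3 = 1.196 pp.
TFP growth = 4.3 − 3.548 = 0.752%.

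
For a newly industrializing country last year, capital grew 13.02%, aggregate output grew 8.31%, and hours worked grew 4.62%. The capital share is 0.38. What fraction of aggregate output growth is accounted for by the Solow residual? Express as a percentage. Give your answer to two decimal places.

Labor's share = 1 − 0.38 = 0.62.
Capital: 0.38 × 13.02 = 4.9476 pp.
Hours worked: 0.62 × 4.62 = 2.8644 pp.
TFP growth = 8.31 − 7.812 = 0.498%.
TFP share of growth = 0.498 / 8.31 × 100 = 5.9928%.

The Solow residual accounted for 5.99% of growth.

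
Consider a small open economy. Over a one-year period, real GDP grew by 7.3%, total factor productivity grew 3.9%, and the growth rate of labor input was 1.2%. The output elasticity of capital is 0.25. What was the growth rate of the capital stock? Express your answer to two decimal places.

Labor's share = 1 − 0.25 = 0.75.
gY = gA + 0.75×1.2 + 0.25×g.
0.25×g = 7.3 − 3.9 − 0.9 = 2.5.
g = 2.5 / 0.25 = 10%.

The capital stock growth was 10.00%.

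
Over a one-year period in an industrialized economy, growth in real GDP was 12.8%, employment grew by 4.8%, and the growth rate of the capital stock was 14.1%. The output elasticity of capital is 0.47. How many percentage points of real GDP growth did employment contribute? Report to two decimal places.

Labor's share = 1 − 0.47 = 0.53.
Contribution = share × growth = 0.53 × 4.8 = 2.544 pp.

2.54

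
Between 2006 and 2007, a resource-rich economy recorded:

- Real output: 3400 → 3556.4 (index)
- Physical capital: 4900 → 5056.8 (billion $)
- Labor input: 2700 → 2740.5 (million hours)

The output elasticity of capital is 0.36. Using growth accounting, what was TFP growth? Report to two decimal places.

2.49%

Real output growth = (3556.4 − 3400) / 3400 = 4.6%.
Physical capital growth = (5056.8 − 4900) / 4900 = 3.2%.
Labor input growth = (2740.5 − 2700) / 2700 = 1.5%.
Labor's share = 1 − 0.36 = 0.64.
Physical capital: 0.36 × 3.2 = 1.152 pp.
Labor input: 0.64 × 1.5 = 0.96 pp.
TFP growth = 4.6 − 2.112 = 2.488%.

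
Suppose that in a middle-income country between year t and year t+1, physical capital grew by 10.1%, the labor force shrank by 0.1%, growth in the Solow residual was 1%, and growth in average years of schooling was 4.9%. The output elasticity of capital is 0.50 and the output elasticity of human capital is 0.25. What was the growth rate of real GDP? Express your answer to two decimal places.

7.25%

Labor's share = 1 − 0.5 − 0.25 = 0.25.
Physical capital: 0.5 × 10.1 = 5.05 pp.
Average years of schooling: 0.25 × 4.9 = 1.225 pp.
The labor force: 0.25 × (-0.1) = -0.025 pp.
Output growth = 1 + 6.25 = 7.25%.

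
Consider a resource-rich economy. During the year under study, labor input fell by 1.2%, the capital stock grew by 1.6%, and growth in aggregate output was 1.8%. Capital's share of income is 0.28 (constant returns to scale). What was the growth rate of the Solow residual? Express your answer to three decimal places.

The Solow residual grew 2.216%.

Labor's share = 1 − 0.28 = 0.72.
The capital stock: 0.28 × 1.6 = 0.448 pp.
Labor input: 0.72 × (-1.2) = -0.864 pp.
TFP growth = 1.8 + 0.416 = 2.216%.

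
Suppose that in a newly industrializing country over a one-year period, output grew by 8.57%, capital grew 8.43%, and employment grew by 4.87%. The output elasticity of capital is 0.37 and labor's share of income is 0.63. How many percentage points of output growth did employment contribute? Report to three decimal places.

3.068 pp

Labor's share = 1 − 0.37 = 0.63.
Contribution = share × growth = 0.63 × 4.87 = 3.0681 pp.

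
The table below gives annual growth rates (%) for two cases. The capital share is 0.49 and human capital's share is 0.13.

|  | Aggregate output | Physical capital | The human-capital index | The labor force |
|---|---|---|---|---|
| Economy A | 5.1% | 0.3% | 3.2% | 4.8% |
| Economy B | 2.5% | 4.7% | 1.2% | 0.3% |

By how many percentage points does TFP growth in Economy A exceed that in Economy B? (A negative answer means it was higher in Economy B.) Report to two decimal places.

2.79 percentage points

Labor's share = 1 − 0.49 − 0.13 = 0.38.
Economy A: TFP = 5.1 − 0.147 − 0.416 − 1.824 = 2.713%.
Economy B: TFP = 2.5 − 2.303 − 0.156 − 0.114 = -0.073%.
Difference = 2.713 − (-0.073) = 2.786 pp.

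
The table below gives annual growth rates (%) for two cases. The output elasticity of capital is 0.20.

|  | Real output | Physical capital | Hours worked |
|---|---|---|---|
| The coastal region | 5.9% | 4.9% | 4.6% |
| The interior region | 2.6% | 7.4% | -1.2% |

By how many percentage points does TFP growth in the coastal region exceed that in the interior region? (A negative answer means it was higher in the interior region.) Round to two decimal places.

Labor's share = 1 − 0.2 = 0.8.
The coastal region: TFP = 5.9 − 0.98 − 3.68 = 1.24%.
The interior region: TFP = 2.6 − 1.48 + 0.96 = 2.08%.
Difference = 1.24 − (2.08) = -0.84 pp.

-0.84 percentage points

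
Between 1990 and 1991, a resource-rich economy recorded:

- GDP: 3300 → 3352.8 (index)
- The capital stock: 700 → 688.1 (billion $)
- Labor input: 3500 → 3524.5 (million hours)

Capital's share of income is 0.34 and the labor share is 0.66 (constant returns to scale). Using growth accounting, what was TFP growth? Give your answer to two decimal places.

1.72%

GDP growth = (3352.8 − 3300) / 3300 = 1.6%.
The capital stock growth = (688.1 − 700) / 700 = -1.7%.
Labor input growth = (3524.5 − 3500) / 3500 = 0.7%.
Labor's share = 1 − 0.34 = 0.66.
The capital stock: 0.34 × (-1.7) = -0.578 pp.
Labor input: 0.66 × 0.7 = 0.462 pp.
TFP growth = 1.6 + 0.116 = 1.716%.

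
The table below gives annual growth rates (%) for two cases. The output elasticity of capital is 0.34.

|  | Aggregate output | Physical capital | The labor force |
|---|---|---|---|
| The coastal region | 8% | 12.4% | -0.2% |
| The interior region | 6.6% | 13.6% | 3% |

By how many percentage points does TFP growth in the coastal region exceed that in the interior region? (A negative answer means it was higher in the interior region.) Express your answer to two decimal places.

3.92 percentage points

Labor's share = 1 − 0.34 = 0.66.
The coastal region: TFP = 8 − 4.216 + 0.132 = 3.916%.
The interior region: TFP = 6.6 − 4.624 − 1.98 = -0.004%.
Difference = 3.916 − (-0.004) = 3.92 pp.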